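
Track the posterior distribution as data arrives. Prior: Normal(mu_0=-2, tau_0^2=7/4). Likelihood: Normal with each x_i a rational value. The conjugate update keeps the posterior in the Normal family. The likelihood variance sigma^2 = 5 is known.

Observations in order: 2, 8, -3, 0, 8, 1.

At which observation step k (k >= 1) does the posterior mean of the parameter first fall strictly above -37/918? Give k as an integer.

obs 1: x=2 → posterior Normal(-26/27, 35/27)
obs 2: x=8 → posterior Normal(15/17, 35/34)
obs 3: x=-3 → posterior Normal(9/41, 35/41)
obs 4: x=0 → posterior Normal(3/16, 35/48)
obs 5: x=8 → posterior Normal(13/11, 7/11)
obs 6: x=1 → posterior Normal(36/31, 35/62)

k = 2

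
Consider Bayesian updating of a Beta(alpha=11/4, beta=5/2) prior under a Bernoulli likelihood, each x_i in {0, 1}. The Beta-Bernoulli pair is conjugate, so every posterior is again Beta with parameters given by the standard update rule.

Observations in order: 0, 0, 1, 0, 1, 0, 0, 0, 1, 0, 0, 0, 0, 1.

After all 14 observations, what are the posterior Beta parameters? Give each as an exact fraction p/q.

obs 1: x=0 → posterior Beta(11/4, 7/2)
obs 2: x=0 → posterior Beta(11/4, 9/2)
obs 3: x=1 → posterior Beta(15/4, 9/2)
obs 4: x=0 → posterior Beta(15/4, 11/2)
obs 5: x=1 → posterior Beta(19/4, 11/2)
obs 6: x=0 → posterior Beta(19/4, 13/2)
obs 7: x=0 → posterior Beta(19/4, 15/2)
obs 8: x=0 → posterior Beta(19/4, 17/2)
obs 9: x=1 → posterior Beta(23/4, 17/2)
obs 10: x=0 → posterior Beta(23/4, 19/2)
obs 11: x=0 → posterior Beta(23/4, 21/2)
obs 12: x=0 → posterior Beta(23/4, 23/2)
obs 13: x=0 → posterior Beta(23/4, 25/2)
obs 14: x=1 → posterior Beta(27/4, 25/2)

alpha=27/4, beta=25/2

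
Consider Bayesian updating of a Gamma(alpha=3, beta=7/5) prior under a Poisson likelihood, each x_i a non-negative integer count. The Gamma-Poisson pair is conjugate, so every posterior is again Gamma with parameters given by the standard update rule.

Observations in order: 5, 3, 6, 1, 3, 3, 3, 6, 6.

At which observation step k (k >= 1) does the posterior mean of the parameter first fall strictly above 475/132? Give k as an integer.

k = 3

obs 1: x=5 → posterior Gamma(8, 12/5)
obs 2: x=3 → posterior Gamma(11, 17/5)
obs 3: x=6 → posterior Gamma(17, 22/5)
obs 4: x=1 → posterior Gamma(18, 27/5)
obs 5: x=3 → posterior Gamma(21, 32/5)
obs 6: x=3 → posterior Gamma(24, 37/5)
obs 7: x=3 → posterior Gamma(27, 42/5)
obs 8: x=6 → posterior Gamma(33, 47/5)
obs 9: x=6 → posterior Gamma(39, 52/5)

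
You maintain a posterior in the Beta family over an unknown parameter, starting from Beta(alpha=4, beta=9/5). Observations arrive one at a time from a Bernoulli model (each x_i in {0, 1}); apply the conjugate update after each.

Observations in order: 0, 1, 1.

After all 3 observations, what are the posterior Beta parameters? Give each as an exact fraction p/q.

obs 1: x=0 → posterior Beta(4, 14/5)
obs 2: x=1 → posterior Beta(5, 14/5)
obs 3: x=1 → posterior Beta(6, 14/5)

alpha=6, beta=14/5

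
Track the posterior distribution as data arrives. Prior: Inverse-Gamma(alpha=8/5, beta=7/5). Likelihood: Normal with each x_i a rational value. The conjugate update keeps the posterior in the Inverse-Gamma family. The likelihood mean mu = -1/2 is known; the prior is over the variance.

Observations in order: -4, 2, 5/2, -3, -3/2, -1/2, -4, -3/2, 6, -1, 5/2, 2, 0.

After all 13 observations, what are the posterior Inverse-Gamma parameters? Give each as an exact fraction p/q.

obs 1: x=-4 → posterior Inverse-Gamma(21/10, 301/40)
obs 2: x=2 → posterior Inverse-Gamma(13/5, 213/20)
obs 3: x=5/2 → posterior Inverse-Gamma(31/10, 303/20)
obs 4: x=-3 → posterior Inverse-Gamma(18/5, 731/40)
obs 5: x=-3/2 → posterior Inverse-Gamma(41/10, 751/40)
obs 6: x=-1/2 → posterior Inverse-Gamma(23/5, 751/40)
obs 7: x=-4 → posterior Inverse-Gamma(51/10, 249/10)
obs 8: x=-3/2 → posterior Inverse-Gamma(28/5, 127/5)
obs 9: x=6 → posterior Inverse-Gamma(61/10, 1861/40)
obs 10: x=-1 → posterior Inverse-Gamma(33/5, 933/20)
obs 11: x=5/2 → posterior Inverse-Gamma(71/10, 1023/20)
obs 12: x=2 → posterior Inverse-Gamma(38/5, 2171/40)
obs 13: x=0 → posterior Inverse-Gamma(81/10, 272/5)

alpha=81/10, beta=272/5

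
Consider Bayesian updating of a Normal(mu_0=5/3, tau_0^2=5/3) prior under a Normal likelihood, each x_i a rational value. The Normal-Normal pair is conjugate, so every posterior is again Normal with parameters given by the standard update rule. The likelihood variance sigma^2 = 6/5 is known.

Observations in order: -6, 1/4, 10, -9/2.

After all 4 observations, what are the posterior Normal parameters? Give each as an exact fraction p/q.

mu_0=95/472, tau_0^2=15/59

obs 1: x=-6 → posterior Normal(-120/43, 30/43)
obs 2: x=1/4 → posterior Normal(-455/272, 15/34)
obs 3: x=10 → posterior Normal(545/372, 10/31)
obs 4: x=-9/2 → posterior Normal(95/472, 15/59)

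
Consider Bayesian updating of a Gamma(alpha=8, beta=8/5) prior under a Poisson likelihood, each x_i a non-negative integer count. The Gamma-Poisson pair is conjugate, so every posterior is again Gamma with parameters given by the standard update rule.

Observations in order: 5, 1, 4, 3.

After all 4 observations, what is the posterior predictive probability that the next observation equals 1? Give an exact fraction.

obs 1: x=5 → posterior Gamma(13, 13/5)
obs 2: x=1 → posterior Gamma(14, 18/5)
obs 3: x=4 → posterior Gamma(18, 23/5)
obs 4: x=3 → posterior Gamma(21, 28/5)

85977874108806967359558888980480/851501510281635581209482168317163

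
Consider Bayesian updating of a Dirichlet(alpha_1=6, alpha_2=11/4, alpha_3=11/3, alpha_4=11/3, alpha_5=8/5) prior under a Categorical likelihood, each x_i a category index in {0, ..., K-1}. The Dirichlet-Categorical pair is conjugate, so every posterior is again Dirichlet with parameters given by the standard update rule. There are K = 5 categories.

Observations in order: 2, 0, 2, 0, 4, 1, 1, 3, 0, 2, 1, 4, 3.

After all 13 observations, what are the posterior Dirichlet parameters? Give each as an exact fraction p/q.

alpha_1=9, alpha_2=23/4, alpha_3=20/3, alpha_4=17/3, alpha_5=18/5

obs 1: x=2 → posterior Dirichlet(6, 11/4, 14/3, 11/3, 8/5)
obs 2: x=0 → posterior Dirichlet(7, 11/4, 14/3, 11/3, 8/5)
obs 3: x=2 → posterior Dirichlet(7, 11/4, 17/3, 11/3, 8/5)
obs 4: x=0 → posterior Dirichlet(8, 11/4, 17/3, 11/3, 8/5)
obs 5: x=4 → posterior Dirichlet(8, 11/4, 17/3, 11/3, 13/5)
obs 6: x=1 → posterior Dirichlet(8, 15/4, 17/3, 11/3, 13/5)
obs 7: x=1 → posterior Dirichlet(8, 19/4, 17/3, 11/3, 13/5)
obs 8: x=3 → posterior Dirichlet(8, 19/4, 17/3, 14/3, 13/5)
obs 9: x=0 → posterior Dirichlet(9, 19/4, 17/3, 14/3, 13/5)
obs 10: x=2 → posterior Dirichlet(9, 19/4, 20/3, 14/3, 13/5)
obs 11: x=1 → posterior Dirichlet(9, 23/4, 20/3, 14/3, 13/5)
obs 12: x=4 → posterior Dirichlet(9, 23/4, 20/3, 14/3, 18/5)
obs 13: x=3 → posterior Dirichlet(9, 23/4, 20/3, 17/3, 18/5)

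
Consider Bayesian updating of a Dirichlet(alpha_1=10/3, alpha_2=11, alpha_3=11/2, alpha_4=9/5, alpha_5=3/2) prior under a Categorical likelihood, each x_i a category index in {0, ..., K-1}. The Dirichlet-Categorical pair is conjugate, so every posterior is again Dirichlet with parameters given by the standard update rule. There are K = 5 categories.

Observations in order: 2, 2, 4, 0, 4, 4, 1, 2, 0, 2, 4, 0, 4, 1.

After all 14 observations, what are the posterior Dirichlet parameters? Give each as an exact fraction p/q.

obs 1: x=2 → posterior Dirichlet(10/3, 11, 13/2, 9/5, 3/2)
obs 2: x=2 → posterior Dirichlet(10/3, 11, 15/2, 9/5, 3/2)
obs 3: x=4 → posterior Dirichlet(10/3, 11, 15/2, 9/5, 5/2)
obs 4: x=0 → posterior Dirichlet(13/3, 11, 15/2, 9/5, 5/2)
obs 5: x=4 → posterior Dirichlet(13/3, 11, 15/2, 9/5, 7/2)
obs 6: x=4 → posterior Dirichlet(13/3, 11, 15/2, 9/5, 9/2)
obs 7: x=1 → posterior Dirichlet(13/3, 12, 15/2, 9/5, 9/2)
obs 8: x=2 → posterior Dirichlet(13/3, 12, 17/2, 9/5, 9/2)
obs 9: x=0 → posterior Dirichlet(16/3, 12, 17/2, 9/5, 9/2)
obs 10: x=2 → posterior Dirichlet(16/3, 12, 19/2, 9/5, 9/2)
obs 11: x=4 → posterior Dirichlet(16/3, 12, 19/2, 9/5, 11/2)
obs 12: x=0 → posterior Dirichlet(19/3, 12, 19/2, 9/5, 11/2)
obs 13: x=4 → posterior Dirichlet(19/3, 12, 19/2, 9/5, 13/2)
obs 14: x=1 → posterior Dirichlet(19/3, 13, 19/2, 9/5, 13/2)

alpha_1=19/3, alpha_2=13, alpha_3=19/2, alpha_4=9/5, alpha_5=13/2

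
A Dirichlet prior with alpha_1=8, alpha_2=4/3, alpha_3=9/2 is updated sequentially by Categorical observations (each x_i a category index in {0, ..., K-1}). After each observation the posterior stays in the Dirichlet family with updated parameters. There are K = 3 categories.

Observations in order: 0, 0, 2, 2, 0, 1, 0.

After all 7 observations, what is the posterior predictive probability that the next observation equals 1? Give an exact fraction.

obs 1: x=0 → posterior Dirichlet(9, 4/3, 9/2)
obs 2: x=0 → posterior Dirichlet(10, 4/3, 9/2)
obs 3: x=2 → posterior Dirichlet(10, 4/3, 11/2)
obs 4: x=2 → posterior Dirichlet(10, 4/3, 13/2)
obs 5: x=0 → posterior Dirichlet(11, 4/3, 13/2)
obs 6: x=1 → posterior Dirichlet(11, 7/3, 13/2)
obs 7: x=0 → posterior Dirichlet(12, 7/3, 13/2)

14/125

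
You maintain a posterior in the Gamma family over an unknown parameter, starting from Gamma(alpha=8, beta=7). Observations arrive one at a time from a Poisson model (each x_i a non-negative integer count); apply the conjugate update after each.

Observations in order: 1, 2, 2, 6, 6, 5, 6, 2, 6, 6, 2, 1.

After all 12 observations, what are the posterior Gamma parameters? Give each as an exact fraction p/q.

obs 1: x=1 → posterior Gamma(9, 8)
obs 2: x=2 → posterior Gamma(11, 9)
obs 3: x=2 → posterior Gamma(13, 10)
obs 4: x=6 → posterior Gamma(19, 11)
obs 5: x=6 → posterior Gamma(25, 12)
obs 6: x=5 → posterior Gamma(30, 13)
obs 7: x=6 → posterior Gamma(36, 14)
obs 8: x=2 → posterior Gamma(38, 15)
obs 9: x=6 → posterior Gamma(44, 16)
obs 10: x=6 → posterior Gamma(50, 17)
obs 11: x=2 → posterior Gamma(52, 18)
obs 12: x=1 → posterior Gamma(53, 19)

alpha=53, beta=19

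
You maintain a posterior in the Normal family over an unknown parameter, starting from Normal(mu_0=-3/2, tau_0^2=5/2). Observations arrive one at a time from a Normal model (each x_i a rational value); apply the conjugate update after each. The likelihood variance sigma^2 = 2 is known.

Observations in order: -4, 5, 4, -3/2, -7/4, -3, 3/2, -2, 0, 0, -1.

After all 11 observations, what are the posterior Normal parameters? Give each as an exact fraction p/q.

mu_0=-79/236, tau_0^2=10/59

obs 1: x=-4 → posterior Normal(-26/9, 10/9)
obs 2: x=5 → posterior Normal(-1/14, 5/7)
obs 3: x=4 → posterior Normal(1, 10/19)
obs 4: x=-3/2 → posterior Normal(23/48, 5/12)
obs 5: x=-7/4 → posterior Normal(11/116, 10/29)
obs 6: x=-3 → posterior Normal(-49/136, 5/17)
obs 7: x=3/2 → posterior Normal(-19/156, 10/39)
obs 8: x=-2 → posterior Normal(-59/176, 5/22)
obs 9: x=0 → posterior Normal(-59/196, 10/49)
obs 10: x=0 → posterior Normal(-59/216, 5/27)
obs 11: x=-1 → posterior Normal(-79/236, 10/59)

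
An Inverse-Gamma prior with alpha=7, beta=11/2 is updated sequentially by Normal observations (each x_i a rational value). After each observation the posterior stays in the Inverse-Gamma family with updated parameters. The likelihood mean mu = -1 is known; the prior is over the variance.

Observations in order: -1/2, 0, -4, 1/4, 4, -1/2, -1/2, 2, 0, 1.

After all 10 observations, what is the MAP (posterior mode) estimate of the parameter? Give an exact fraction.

997/416

obs 1: x=-1/2 → posterior Inverse-Gamma(15/2, 45/8)
obs 2: x=0 → posterior Inverse-Gamma(8, 49/8)
obs 3: x=-4 → posterior Inverse-Gamma(17/2, 85/8)
obs 4: x=1/4 → posterior Inverse-Gamma(9, 365/32)
obs 5: x=4 → posterior Inverse-Gamma(19/2, 765/32)
obs 6: x=-1/2 → posterior Inverse-Gamma(10, 769/32)
obs 7: x=-1/2 → posterior Inverse-Gamma(21/2, 773/32)
obs 8: x=2 → posterior Inverse-Gamma(11, 917/32)
obs 9: x=0 → posterior Inverse-Gamma(23/2, 933/32)
obs 10: x=1 → posterior Inverse-Gamma(12, 997/32)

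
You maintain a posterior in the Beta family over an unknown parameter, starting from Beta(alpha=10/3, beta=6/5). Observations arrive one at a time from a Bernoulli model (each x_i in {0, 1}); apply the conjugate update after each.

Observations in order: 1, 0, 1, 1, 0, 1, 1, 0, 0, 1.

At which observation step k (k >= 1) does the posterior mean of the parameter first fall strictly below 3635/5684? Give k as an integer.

obs 1: x=1 → posterior Beta(13/3, 6/5)
obs 2: x=0 → posterior Beta(13/3, 11/5)
obs 3: x=1 → posterior Beta(16/3, 11/5)
obs 4: x=1 → posterior Beta(19/3, 11/5)
obs 5: x=0 → posterior Beta(19/3, 16/5)
obs 6: x=1 → posterior Beta(22/3, 16/5)
obs 7: x=1 → posterior Beta(25/3, 16/5)
obs 8: x=0 → posterior Beta(25/3, 21/5)
obs 9: x=0 → posterior Beta(25/3, 26/5)
obs 10: x=1 → posterior Beta(28/3, 26/5)

k = 9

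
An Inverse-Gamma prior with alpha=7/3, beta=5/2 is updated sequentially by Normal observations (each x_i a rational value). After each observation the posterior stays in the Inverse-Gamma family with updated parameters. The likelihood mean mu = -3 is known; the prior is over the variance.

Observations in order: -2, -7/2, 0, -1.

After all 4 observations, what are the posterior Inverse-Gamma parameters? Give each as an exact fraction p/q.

alpha=13/3, beta=77/8

obs 1: x=-2 → posterior Inverse-Gamma(17/6, 3)
obs 2: x=-7/2 → posterior Inverse-Gamma(10/3, 25/8)
obs 3: x=0 → posterior Inverse-Gamma(23/6, 61/8)
obs 4: x=-1 → posterior Inverse-Gamma(13/3, 77/8)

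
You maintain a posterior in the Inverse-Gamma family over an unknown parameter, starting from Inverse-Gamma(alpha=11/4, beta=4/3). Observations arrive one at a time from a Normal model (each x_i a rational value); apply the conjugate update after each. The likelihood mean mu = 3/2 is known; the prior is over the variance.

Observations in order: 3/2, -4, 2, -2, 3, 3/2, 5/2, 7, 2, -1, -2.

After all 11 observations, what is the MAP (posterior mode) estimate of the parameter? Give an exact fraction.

obs 1: x=3/2 → posterior Inverse-Gamma(13/4, 4/3)
obs 2: x=-4 → posterior Inverse-Gamma(15/4, 395/24)
obs 3: x=2 → posterior Inverse-Gamma(17/4, 199/12)
obs 4: x=-2 → posterior Inverse-Gamma(19/4, 545/24)
obs 5: x=3 → posterior Inverse-Gamma(21/4, 143/6)
obs 6: x=3/2 → posterior Inverse-Gamma(23/4, 143/6)
obs 7: x=5/2 → posterior Inverse-Gamma(25/4, 73/3)
obs 8: x=7 → posterior Inverse-Gamma(27/4, 947/24)
obs 9: x=2 → posterior Inverse-Gamma(29/4, 475/12)
obs 10: x=-1 → posterior Inverse-Gamma(31/4, 1025/24)
obs 11: x=-2 → posterior Inverse-Gamma(33/4, 293/6)

586/111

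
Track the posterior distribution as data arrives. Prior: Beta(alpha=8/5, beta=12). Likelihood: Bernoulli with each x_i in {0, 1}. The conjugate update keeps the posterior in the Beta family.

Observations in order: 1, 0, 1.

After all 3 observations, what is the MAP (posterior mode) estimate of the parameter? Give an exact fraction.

13/73

obs 1: x=1 → posterior Beta(13/5, 12)
obs 2: x=0 → posterior Beta(13/5, 13)
obs 3: x=1 → posterior Beta(18/5, 13)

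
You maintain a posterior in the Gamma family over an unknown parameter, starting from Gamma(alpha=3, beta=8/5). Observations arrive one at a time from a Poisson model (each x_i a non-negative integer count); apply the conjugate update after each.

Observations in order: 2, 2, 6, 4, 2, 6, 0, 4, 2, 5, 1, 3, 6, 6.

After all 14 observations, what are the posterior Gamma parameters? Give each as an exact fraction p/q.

obs 1: x=2 → posterior Gamma(5, 13/5)
obs 2: x=2 → posterior Gamma(7, 18/5)
obs 3: x=6 → posterior Gamma(13, 23/5)
obs 4: x=4 → posterior Gamma(17, 28/5)
obs 5: x=2 → posterior Gamma(19, 33/5)
obs 6: x=6 → posterior Gamma(25, 38/5)
obs 7: x=0 → posterior Gamma(25, 43/5)
obs 8: x=4 → posterior Gamma(29, 48/5)
obs 9: x=2 → posterior Gamma(31, 53/5)
obs 10: x=5 → posterior Gamma(36, 58/5)
obs 11: x=1 → posterior Gamma(37, 63/5)
obs 12: x=3 → posterior Gamma(40, 68/5)
obs 13: x=6 → posterior Gamma(46, 73/5)
obs 14: x=6 → posterior Gamma(52, 78/5)

alpha=52, beta=78/5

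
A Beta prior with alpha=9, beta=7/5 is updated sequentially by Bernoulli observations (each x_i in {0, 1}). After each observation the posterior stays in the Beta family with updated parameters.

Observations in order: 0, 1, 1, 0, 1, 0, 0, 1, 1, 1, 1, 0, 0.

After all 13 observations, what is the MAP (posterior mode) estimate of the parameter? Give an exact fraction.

75/107

obs 1: x=0 → posterior Beta(9, 12/5)
obs 2: x=1 → posterior Beta(10, 12/5)
obs 3: x=1 → posterior Beta(11, 12/5)
obs 4: x=0 → posterior Beta(11, 17/5)
obs 5: x=1 → posterior Beta(12, 17/5)
obs 6: x=0 → posterior Beta(12, 22/5)
obs 7: x=0 → posterior Beta(12, 27/5)
obs 8: x=1 → posterior Beta(13, 27/5)
obs 9: x=1 → posterior Beta(14, 27/5)
obs 10: x=1 → posterior Beta(15, 27/5)
obs 11: x=1 → posterior Beta(16, 27/5)
obs 12: x=0 → posterior Beta(16, 32/5)
obs 13: x=0 → posterior Beta(16, 37/5)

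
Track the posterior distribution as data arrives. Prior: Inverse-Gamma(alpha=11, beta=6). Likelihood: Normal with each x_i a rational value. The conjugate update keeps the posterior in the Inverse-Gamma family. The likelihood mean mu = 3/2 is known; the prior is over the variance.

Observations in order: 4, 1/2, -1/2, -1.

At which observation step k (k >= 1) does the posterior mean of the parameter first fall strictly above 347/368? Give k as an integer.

obs 1: x=4 → posterior Inverse-Gamma(23/2, 73/8)
obs 2: x=1/2 → posterior Inverse-Gamma(12, 77/8)
obs 3: x=-1/2 → posterior Inverse-Gamma(25/2, 93/8)
obs 4: x=-1 → posterior Inverse-Gamma(13, 59/4)

k = 3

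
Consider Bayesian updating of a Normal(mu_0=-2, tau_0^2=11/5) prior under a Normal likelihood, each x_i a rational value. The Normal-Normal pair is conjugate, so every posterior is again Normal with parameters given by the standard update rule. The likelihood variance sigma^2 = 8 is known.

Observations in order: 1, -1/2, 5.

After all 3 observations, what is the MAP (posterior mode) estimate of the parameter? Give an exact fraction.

obs 1: x=1 → posterior Normal(-23/17, 88/51)
obs 2: x=-1/2 → posterior Normal(-149/124, 44/31)
obs 3: x=5 → posterior Normal(-39/146, 88/73)

-39/146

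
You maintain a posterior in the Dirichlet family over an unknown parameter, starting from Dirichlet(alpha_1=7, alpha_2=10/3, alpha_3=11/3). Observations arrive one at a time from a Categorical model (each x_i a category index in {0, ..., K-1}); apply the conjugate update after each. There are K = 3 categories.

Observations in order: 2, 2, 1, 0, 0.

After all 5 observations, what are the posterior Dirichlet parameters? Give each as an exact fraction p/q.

alpha_1=9, alpha_2=13/3, alpha_3=17/3

obs 1: x=2 → posterior Dirichlet(7, 10/3, 14/3)
obs 2: x=2 → posterior Dirichlet(7, 10/3, 17/3)
obs 3: x=1 → posterior Dirichlet(7, 13/3, 17/3)
obs 4: x=0 → posterior Dirichlet(8, 13/3, 17/3)
obs 5: x=0 → posterior Dirichlet(9, 13/3, 17/3)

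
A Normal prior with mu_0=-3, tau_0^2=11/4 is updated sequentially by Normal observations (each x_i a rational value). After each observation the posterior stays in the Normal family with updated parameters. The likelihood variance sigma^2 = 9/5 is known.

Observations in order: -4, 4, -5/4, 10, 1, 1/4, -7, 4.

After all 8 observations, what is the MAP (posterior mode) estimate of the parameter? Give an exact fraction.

277/476

obs 1: x=-4 → posterior Normal(-328/91, 99/91)
obs 2: x=4 → posterior Normal(-54/73, 99/146)
obs 3: x=-5/4 → posterior Normal(-707/804, 33/67)
obs 4: x=10 → posterior Normal(1493/1024, 99/256)
obs 5: x=1 → posterior Normal(1713/1244, 99/311)
obs 6: x=1/4 → posterior Normal(221/183, 33/122)
obs 7: x=-7 → posterior Normal(57/421, 99/421)
obs 8: x=4 → posterior Normal(277/476, 99/476)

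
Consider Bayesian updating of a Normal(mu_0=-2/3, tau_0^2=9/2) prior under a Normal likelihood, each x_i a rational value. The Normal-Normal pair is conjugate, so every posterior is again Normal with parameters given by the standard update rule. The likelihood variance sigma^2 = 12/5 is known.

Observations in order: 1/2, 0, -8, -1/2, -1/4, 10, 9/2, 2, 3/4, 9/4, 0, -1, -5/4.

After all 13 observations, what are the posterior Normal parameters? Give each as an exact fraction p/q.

obs 1: x=1/2 → posterior Normal(13/138, 36/23)
obs 2: x=0 → posterior Normal(13/228, 18/19)
obs 3: x=-8 → posterior Normal(-707/318, 36/53)
obs 4: x=-1/2 → posterior Normal(-94/51, 9/17)
obs 5: x=-1/4 → posterior Normal(-1549/996, 36/83)
obs 6: x=10 → posterior Normal(251/1176, 18/49)
obs 7: x=9/2 → posterior Normal(1061/1356, 36/113)
obs 8: x=2 → posterior Normal(1421/1536, 9/32)
obs 9: x=3/4 → posterior Normal(389/429, 36/143)
obs 10: x=9/4 → posterior Normal(1961/1896, 18/79)
obs 11: x=0 → posterior Normal(1961/2076, 36/173)
obs 12: x=-1 → posterior Normal(1781/2256, 9/47)
obs 13: x=-5/4 → posterior Normal(389/609, 36/203)

mu_0=389/609, tau_0^2=36/203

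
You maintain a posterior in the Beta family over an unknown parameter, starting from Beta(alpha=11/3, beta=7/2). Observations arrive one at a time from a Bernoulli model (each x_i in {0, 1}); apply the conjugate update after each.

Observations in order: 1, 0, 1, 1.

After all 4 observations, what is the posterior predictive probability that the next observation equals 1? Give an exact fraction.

obs 1: x=1 → posterior Beta(14/3, 7/2)
obs 2: x=0 → posterior Beta(14/3, 9/2)
obs 3: x=1 → posterior Beta(17/3, 9/2)
obs 4: x=1 → posterior Beta(20/3, 9/2)

40/67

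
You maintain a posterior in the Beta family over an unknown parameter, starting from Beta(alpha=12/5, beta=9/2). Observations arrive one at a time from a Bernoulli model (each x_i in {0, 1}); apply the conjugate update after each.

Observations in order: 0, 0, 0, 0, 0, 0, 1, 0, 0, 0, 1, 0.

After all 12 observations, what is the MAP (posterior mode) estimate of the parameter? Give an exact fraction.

obs 1: x=0 → posterior Beta(12/5, 11/2)
obs 2: x=0 → posterior Beta(12/5, 13/2)
obs 3: x=0 → posterior Beta(12/5, 15/2)
obs 4: x=0 → posterior Beta(12/5, 17/2)
obs 5: x=0 → posterior Beta(12/5, 19/2)
obs 6: x=0 → posterior Beta(12/5, 21/2)
obs 7: x=1 → posterior Beta(17/5, 21/2)
obs 8: x=0 → posterior Beta(17/5, 23/2)
obs 9: x=0 → posterior Beta(17/5, 25/2)
obs 10: x=0 → posterior Beta(17/5, 27/2)
obs 11: x=1 → posterior Beta(22/5, 27/2)
obs 12: x=0 → posterior Beta(22/5, 29/2)

34/169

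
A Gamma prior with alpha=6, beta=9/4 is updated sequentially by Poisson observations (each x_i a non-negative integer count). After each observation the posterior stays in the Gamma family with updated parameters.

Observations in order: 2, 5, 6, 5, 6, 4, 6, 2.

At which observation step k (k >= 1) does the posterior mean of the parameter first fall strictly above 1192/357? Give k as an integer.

k = 3

obs 1: x=2 → posterior Gamma(8, 13/4)
obs 2: x=5 → posterior Gamma(13, 17/4)
obs 3: x=6 → posterior Gamma(19, 21/4)
obs 4: x=5 → posterior Gamma(24, 25/4)
obs 5: x=6 → posterior Gamma(30, 29/4)
obs 6: x=4 → posterior Gamma(34, 33/4)
obs 7: x=6 → posterior Gamma(40, 37/4)
obs 8: x=2 → posterior Gamma(42, 41/4)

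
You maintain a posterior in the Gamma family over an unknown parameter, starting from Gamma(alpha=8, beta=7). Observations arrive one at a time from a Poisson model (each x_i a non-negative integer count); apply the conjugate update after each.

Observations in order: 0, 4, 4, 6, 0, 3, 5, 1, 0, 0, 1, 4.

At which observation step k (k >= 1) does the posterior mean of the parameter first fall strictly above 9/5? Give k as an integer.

obs 1: x=0 → posterior Gamma(8, 8)
obs 2: x=4 → posterior Gamma(12, 9)
obs 3: x=4 → posterior Gamma(16, 10)
obs 4: x=6 → posterior Gamma(22, 11)
obs 5: x=0 → posterior Gamma(22, 12)
obs 6: x=3 → posterior Gamma(25, 13)
obs 7: x=5 → posterior Gamma(30, 14)
obs 8: x=1 → posterior Gamma(31, 15)
obs 9: x=0 → posterior Gamma(31, 16)
obs 10: x=0 → posterior Gamma(31, 17)
obs 11: x=1 → posterior Gamma(32, 18)
obs 12: x=4 → posterior Gamma(36, 19)

k = 4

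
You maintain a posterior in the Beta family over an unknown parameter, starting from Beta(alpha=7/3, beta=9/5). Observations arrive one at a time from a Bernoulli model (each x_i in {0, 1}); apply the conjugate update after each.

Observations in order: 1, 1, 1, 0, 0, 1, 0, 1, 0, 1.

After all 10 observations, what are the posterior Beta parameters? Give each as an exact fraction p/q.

obs 1: x=1 → posterior Beta(10/3, 9/5)
obs 2: x=1 → posterior Beta(13/3, 9/5)
obs 3: x=1 → posterior Beta(16/3, 9/5)
obs 4: x=0 → posterior Beta(16/3, 14/5)
obs 5: x=0 → posterior Beta(16/3, 19/5)
obs 6: x=1 → posterior Beta(19/3, 19/5)
obs 7: x=0 → posterior Beta(19/3, 24/5)
obs 8: x=1 → posterior Beta(22/3, 24/5)
obs 9: x=0 → posterior Beta(22/3, 29/5)
obs 10: x=1 → posterior Beta(25/3, 29/5)

alpha=25/3, beta=29/5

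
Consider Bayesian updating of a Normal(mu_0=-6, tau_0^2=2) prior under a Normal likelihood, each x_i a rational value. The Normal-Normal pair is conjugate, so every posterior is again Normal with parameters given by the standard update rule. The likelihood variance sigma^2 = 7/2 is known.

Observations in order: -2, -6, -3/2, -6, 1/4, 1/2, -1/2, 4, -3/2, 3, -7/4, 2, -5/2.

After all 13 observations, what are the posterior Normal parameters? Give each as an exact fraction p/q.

mu_0=-90/59, tau_0^2=14/59

obs 1: x=-2 → posterior Normal(-50/11, 14/11)
obs 2: x=-6 → posterior Normal(-74/15, 14/15)
obs 3: x=-3/2 → posterior Normal(-80/19, 14/19)
obs 4: x=-6 → posterior Normal(-104/23, 14/23)
obs 5: x=1/4 → posterior Normal(-103/27, 14/27)
obs 6: x=1/2 → posterior Normal(-101/31, 14/31)
obs 7: x=-1/2 → posterior Normal(-103/35, 2/5)
obs 8: x=4 → posterior Normal(-29/13, 14/39)
obs 9: x=-3/2 → posterior Normal(-93/43, 14/43)
obs 10: x=3 → posterior Normal(-81/47, 14/47)
obs 11: x=-7/4 → posterior Normal(-88/51, 14/51)
obs 12: x=2 → posterior Normal(-16/11, 14/55)
obs 13: x=-5/2 → posterior Normal(-90/59, 14/59)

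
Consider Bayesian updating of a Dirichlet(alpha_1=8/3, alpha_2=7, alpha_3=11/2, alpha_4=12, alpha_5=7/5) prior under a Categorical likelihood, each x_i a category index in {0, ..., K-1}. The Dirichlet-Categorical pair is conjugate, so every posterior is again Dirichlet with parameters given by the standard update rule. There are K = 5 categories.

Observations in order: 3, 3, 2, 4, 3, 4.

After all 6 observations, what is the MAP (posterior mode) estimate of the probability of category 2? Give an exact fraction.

obs 1: x=3 → posterior Dirichlet(8/3, 7, 11/2, 13, 7/5)
obs 2: x=3 → posterior Dirichlet(8/3, 7, 11/2, 14, 7/5)
obs 3: x=2 → posterior Dirichlet(8/3, 7, 13/2, 14, 7/5)
obs 4: x=4 → posterior Dirichlet(8/3, 7, 13/2, 14, 12/5)
obs 5: x=3 → posterior Dirichlet(8/3, 7, 13/2, 15, 12/5)
obs 6: x=4 → posterior Dirichlet(8/3, 7, 13/2, 15, 17/5)

165/887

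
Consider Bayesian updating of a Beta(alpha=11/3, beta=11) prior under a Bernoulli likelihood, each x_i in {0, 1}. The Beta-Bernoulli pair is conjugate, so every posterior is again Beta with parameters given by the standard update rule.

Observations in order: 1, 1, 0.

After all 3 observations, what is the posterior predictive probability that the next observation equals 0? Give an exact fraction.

36/53

obs 1: x=1 → posterior Beta(14/3, 11)
obs 2: x=1 → posterior Beta(17/3, 11)
obs 3: x=0 → posterior Beta(17/3, 12)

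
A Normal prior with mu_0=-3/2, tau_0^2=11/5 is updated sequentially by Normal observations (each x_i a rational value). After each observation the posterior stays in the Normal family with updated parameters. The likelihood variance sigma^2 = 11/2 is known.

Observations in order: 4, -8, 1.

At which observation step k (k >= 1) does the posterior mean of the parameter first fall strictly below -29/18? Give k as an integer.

k = 2

obs 1: x=4 → posterior Normal(1/14, 11/7)
obs 2: x=-8 → posterior Normal(-31/18, 11/9)
obs 3: x=1 → posterior Normal(-27/22, 1)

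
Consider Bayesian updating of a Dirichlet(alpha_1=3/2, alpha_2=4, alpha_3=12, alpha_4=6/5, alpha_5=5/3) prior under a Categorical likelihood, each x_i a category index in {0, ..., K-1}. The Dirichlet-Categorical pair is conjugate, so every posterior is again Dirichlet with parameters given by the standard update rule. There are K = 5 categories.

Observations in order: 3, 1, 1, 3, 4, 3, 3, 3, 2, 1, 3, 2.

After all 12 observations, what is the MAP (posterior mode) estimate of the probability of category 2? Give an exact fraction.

390/821

obs 1: x=3 → posterior Dirichlet(3/2, 4, 12, 11/5, 5/3)
obs 2: x=1 → posterior Dirichlet(3/2, 5, 12, 11/5, 5/3)
obs 3: x=1 → posterior Dirichlet(3/2, 6, 12, 11/5, 5/3)
obs 4: x=3 → posterior Dirichlet(3/2, 6, 12, 16/5, 5/3)
obs 5: x=4 → posterior Dirichlet(3/2, 6, 12, 16/5, 8/3)
obs 6: x=3 → posterior Dirichlet(3/2, 6, 12, 21/5, 8/3)
obs 7: x=3 → posterior Dirichlet(3/2, 6, 12, 26/5, 8/3)
obs 8: x=3 → posterior Dirichlet(3/2, 6, 12, 31/5, 8/3)
obs 9: x=2 → posterior Dirichlet(3/2, 6, 13, 31/5, 8/3)
obs 10: x=1 → posterior Dirichlet(3/2, 7, 13, 31/5, 8/3)
obs 11: x=3 → posterior Dirichlet(3/2, 7, 13, 36/5, 8/3)
obs 12: x=2 → posterior Dirichlet(3/2, 7, 14, 36/5, 8/3)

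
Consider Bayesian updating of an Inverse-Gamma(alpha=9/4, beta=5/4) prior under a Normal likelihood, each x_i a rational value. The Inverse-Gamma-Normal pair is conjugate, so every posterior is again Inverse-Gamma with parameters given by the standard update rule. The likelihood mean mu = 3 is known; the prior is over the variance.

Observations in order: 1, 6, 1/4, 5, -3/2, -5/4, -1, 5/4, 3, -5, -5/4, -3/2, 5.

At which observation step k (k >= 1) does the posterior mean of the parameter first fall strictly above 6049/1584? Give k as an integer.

k = 3

obs 1: x=1 → posterior Inverse-Gamma(11/4, 13/4)
obs 2: x=6 → posterior Inverse-Gamma(13/4, 31/4)
obs 3: x=1/4 → posterior Inverse-Gamma(15/4, 369/32)
obs 4: x=5 → posterior Inverse-Gamma(17/4, 433/32)
obs 5: x=-3/2 → posterior Inverse-Gamma(19/4, 757/32)
obs 6: x=-5/4 → posterior Inverse-Gamma(21/4, 523/16)
obs 7: x=-1 → posterior Inverse-Gamma(23/4, 651/16)
obs 8: x=5/4 → posterior Inverse-Gamma(25/4, 1351/32)
obs 9: x=3 → posterior Inverse-Gamma(27/4, 1351/32)
obs 10: x=-5 → posterior Inverse-Gamma(29/4, 2375/32)
obs 11: x=-5/4 → posterior Inverse-Gamma(31/4, 333/4)
obs 12: x=-3/2 → posterior Inverse-Gamma(33/4, 747/8)
obs 13: x=5 → posterior Inverse-Gamma(35/4, 763/8)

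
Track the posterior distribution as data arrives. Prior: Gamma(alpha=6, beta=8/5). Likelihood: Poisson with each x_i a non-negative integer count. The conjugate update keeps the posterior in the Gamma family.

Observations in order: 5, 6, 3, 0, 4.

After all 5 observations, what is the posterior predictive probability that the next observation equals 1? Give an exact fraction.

41727831511351551657170673658382572815/390391118171235269367759834837938077696

obs 1: x=5 → posterior Gamma(11, 13/5)
obs 2: x=6 → posterior Gamma(17, 18/5)
obs 3: x=3 → posterior Gamma(20, 23/5)
obs 4: x=0 → posterior Gamma(20, 28/5)
obs 5: x=4 → posterior Gamma(24, 33/5)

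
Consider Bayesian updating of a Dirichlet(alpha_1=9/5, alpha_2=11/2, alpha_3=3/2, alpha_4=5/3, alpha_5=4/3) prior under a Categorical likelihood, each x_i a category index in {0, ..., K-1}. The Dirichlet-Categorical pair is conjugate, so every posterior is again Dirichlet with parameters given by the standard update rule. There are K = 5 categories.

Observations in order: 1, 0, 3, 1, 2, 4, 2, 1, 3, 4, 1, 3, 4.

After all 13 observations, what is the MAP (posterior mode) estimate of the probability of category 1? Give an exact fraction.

obs 1: x=1 → posterior Dirichlet(9/5, 13/2, 3/2, 5/3, 4/3)
obs 2: x=0 → posterior Dirichlet(14/5, 13/2, 3/2, 5/3, 4/3)
obs 3: x=3 → posterior Dirichlet(14/5, 13/2, 3/2, 8/3, 4/3)
obs 4: x=1 → posterior Dirichlet(14/5, 15/2, 3/2, 8/3, 4/3)
obs 5: x=2 → posterior Dirichlet(14/5, 15/2, 5/2, 8/3, 4/3)
obs 6: x=4 → posterior Dirichlet(14/5, 15/2, 5/2, 8/3, 7/3)
obs 7: x=2 → posterior Dirichlet(14/5, 15/2, 7/2, 8/3, 7/3)
obs 8: x=1 → posterior Dirichlet(14/5, 17/2, 7/2, 8/3, 7/3)
obs 9: x=3 → posterior Dirichlet(14/5, 17/2, 7/2, 11/3, 7/3)
obs 10: x=4 → posterior Dirichlet(14/5, 17/2, 7/2, 11/3, 10/3)
obs 11: x=1 → posterior Dirichlet(14/5, 19/2, 7/2, 11/3, 10/3)
obs 12: x=3 → posterior Dirichlet(14/5, 19/2, 7/2, 14/3, 10/3)
obs 13: x=4 → posterior Dirichlet(14/5, 19/2, 7/2, 14/3, 13/3)

85/198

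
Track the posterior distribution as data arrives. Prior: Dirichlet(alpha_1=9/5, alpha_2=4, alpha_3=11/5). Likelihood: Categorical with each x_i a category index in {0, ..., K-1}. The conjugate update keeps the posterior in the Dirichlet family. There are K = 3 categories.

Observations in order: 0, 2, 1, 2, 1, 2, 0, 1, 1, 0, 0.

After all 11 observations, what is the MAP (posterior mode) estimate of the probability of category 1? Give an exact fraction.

obs 1: x=0 → posterior Dirichlet(14/5, 4, 11/5)
obs 2: x=2 → posterior Dirichlet(14/5, 4, 16/5)
obs 3: x=1 → posterior Dirichlet(14/5, 5, 16/5)
obs 4: x=2 → posterior Dirichlet(14/5, 5, 21/5)
obs 5: x=1 → posterior Dirichlet(14/5, 6, 21/5)
obs 6: x=2 → posterior Dirichlet(14/5, 6, 26/5)
obs 7: x=0 → posterior Dirichlet(19/5, 6, 26/5)
obs 8: x=1 → posterior Dirichlet(19/5, 7, 26/5)
obs 9: x=1 → posterior Dirichlet(19/5, 8, 26/5)
obs 10: x=0 → posterior Dirichlet(24/5, 8, 26/5)
obs 11: x=0 → posterior Dirichlet(29/5, 8, 26/5)

7/16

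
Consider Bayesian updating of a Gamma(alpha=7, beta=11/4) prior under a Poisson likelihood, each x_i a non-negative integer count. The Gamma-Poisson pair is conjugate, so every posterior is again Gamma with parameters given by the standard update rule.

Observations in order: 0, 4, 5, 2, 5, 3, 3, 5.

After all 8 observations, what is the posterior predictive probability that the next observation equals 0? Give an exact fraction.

34508611856016952192871159710674768120457665758914571449/710112520079088427392020925014421733344154169313556279969

obs 1: x=0 → posterior Gamma(7, 15/4)
obs 2: x=4 → posterior Gamma(11, 19/4)
obs 3: x=5 → posterior Gamma(16, 23/4)
obs 4: x=2 → posterior Gamma(18, 27/4)
obs 5: x=5 → posterior Gamma(23, 31/4)
obs 6: x=3 → posterior Gamma(26, 35/4)
obs 7: x=3 → posterior Gamma(29, 39/4)
obs 8: x=5 → posterior Gamma(34, 43/4)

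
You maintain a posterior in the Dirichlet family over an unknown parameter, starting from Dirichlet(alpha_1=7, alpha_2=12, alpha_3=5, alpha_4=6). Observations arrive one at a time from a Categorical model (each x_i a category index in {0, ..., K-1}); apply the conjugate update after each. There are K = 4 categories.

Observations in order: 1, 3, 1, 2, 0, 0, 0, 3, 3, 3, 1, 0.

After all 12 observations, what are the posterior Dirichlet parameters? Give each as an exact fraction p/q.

alpha_1=11, alpha_2=15, alpha_3=6, alpha_4=10

obs 1: x=1 → posterior Dirichlet(7, 13, 5, 6)
obs 2: x=3 → posterior Dirichlet(7, 13, 5, 7)
obs 3: x=1 → posterior Dirichlet(7, 14, 5, 7)
obs 4: x=2 → posterior Dirichlet(7, 14, 6, 7)
obs 5: x=0 → posterior Dirichlet(8, 14, 6, 7)
obs 6: x=0 → posterior Dirichlet(9, 14, 6, 7)
obs 7: x=0 → posterior Dirichlet(10, 14, 6, 7)
obs 8: x=3 → posterior Dirichlet(10, 14, 6, 8)
obs 9: x=3 → posterior Dirichlet(10, 14, 6, 9)
obs 10: x=3 → posterior Dirichlet(10, 14, 6, 10)
obs 11: x=1 → posterior Dirichlet(10, 15, 6, 10)
obs 12: x=0 → posterior Dirichlet(11, 15, 6, 10)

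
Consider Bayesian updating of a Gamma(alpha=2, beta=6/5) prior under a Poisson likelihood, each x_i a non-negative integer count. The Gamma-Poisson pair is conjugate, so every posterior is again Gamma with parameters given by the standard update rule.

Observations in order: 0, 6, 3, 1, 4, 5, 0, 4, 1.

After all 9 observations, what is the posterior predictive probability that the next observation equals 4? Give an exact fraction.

528796358220577720780328075019449336735264829245625/3986050257846589777498594143551493150029713367891968

obs 1: x=0 → posterior Gamma(2, 11/5)
obs 2: x=6 → posterior Gamma(8, 16/5)
obs 3: x=3 → posterior Gamma(11, 21/5)
obs 4: x=1 → posterior Gamma(12, 26/5)
obs 5: x=4 → posterior Gamma(16, 31/5)
obs 6: x=5 → posterior Gamma(21, 36/5)
obs 7: x=0 → posterior Gamma(21, 41/5)
obs 8: x=4 → posterior Gamma(25, 46/5)
obs 9: x=1 → posterior Gamma(26, 51/5)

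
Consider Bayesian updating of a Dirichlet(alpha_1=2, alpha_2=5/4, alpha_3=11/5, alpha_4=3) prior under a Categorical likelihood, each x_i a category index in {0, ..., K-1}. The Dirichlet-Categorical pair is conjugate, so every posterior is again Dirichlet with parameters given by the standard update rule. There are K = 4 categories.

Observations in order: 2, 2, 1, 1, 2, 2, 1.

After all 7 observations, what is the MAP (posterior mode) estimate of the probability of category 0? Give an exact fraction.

20/229

obs 1: x=2 → posterior Dirichlet(2, 5/4, 16/5, 3)
obs 2: x=2 → posterior Dirichlet(2, 5/4, 21/5, 3)
obs 3: x=1 → posterior Dirichlet(2, 9/4, 21/5, 3)
obs 4: x=1 → posterior Dirichlet(2, 13/4, 21/5, 3)
obs 5: x=2 → posterior Dirichlet(2, 13/4, 26/5, 3)
obs 6: x=2 → posterior Dirichlet(2, 13/4, 31/5, 3)
obs 7: x=1 → posterior Dirichlet(2, 17/4, 31/5, 3)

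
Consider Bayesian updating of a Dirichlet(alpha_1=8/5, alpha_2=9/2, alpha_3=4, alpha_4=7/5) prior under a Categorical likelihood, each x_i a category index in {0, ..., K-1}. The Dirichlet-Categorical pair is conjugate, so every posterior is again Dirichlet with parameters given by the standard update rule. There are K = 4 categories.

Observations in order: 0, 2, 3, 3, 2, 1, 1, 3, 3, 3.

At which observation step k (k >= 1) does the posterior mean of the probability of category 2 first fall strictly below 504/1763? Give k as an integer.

k = 10

obs 1: x=0 → posterior Dirichlet(13/5, 9/2, 4, 7/5)
obs 2: x=2 → posterior Dirichlet(13/5, 9/2, 5, 7/5)
obs 3: x=3 → posterior Dirichlet(13/5, 9/2, 5, 12/5)
obs 4: x=3 → posterior Dirichlet(13/5, 9/2, 5, 17/5)
obs 5: x=2 → posterior Dirichlet(13/5, 9/2, 6, 17/5)
obs 6: x=1 → posterior Dirichlet(13/5, 11/2, 6, 17/5)
obs 7: x=1 → posterior Dirichlet(13/5, 13/2, 6, 17/5)
obs 8: x=3 → posterior Dirichlet(13/5, 13/2, 6, 22/5)
obs 9: x=3 → posterior Dirichlet(13/5, 13/2, 6, 27/5)
obs 10: x=3 → posterior Dirichlet(13/5, 13/2, 6, 32/5)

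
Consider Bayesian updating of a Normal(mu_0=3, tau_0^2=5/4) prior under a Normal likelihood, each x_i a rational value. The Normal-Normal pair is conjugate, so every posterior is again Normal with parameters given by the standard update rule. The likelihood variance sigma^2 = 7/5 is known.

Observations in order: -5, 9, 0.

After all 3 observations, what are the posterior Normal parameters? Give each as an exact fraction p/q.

obs 1: x=-5 → posterior Normal(-41/53, 35/53)
obs 2: x=9 → posterior Normal(92/39, 35/78)
obs 3: x=0 → posterior Normal(184/103, 35/103)

mu_0=184/103, tau_0^2=35/103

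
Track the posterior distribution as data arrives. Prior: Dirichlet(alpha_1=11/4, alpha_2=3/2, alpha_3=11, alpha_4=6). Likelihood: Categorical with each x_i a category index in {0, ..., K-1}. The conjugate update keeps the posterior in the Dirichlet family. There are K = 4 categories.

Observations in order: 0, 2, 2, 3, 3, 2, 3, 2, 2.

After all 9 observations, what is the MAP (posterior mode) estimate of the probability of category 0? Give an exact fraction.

obs 1: x=0 → posterior Dirichlet(15/4, 3/2, 11, 6)
obs 2: x=2 → posterior Dirichlet(15/4, 3/2, 12, 6)
obs 3: x=2 → posterior Dirichlet(15/4, 3/2, 13, 6)
obs 4: x=3 → posterior Dirichlet(15/4, 3/2, 13, 7)
obs 5: x=3 → posterior Dirichlet(15/4, 3/2, 13, 8)
obs 6: x=2 → posterior Dirichlet(15/4, 3/2, 14, 8)
obs 7: x=3 → posterior Dirichlet(15/4, 3/2, 14, 9)
obs 8: x=2 → posterior Dirichlet(15/4, 3/2, 15, 9)
obs 9: x=2 → posterior Dirichlet(15/4, 3/2, 16, 9)

11/105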